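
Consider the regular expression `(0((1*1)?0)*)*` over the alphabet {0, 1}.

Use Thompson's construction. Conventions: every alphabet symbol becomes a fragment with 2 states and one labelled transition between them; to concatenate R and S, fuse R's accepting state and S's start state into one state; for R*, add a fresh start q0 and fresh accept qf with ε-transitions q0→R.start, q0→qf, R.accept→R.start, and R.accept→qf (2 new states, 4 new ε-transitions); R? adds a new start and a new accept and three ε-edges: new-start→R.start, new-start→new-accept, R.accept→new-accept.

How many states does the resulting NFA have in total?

Bottom-up over the parse tree:
Each of the 4 symbol leaves contributes a 2-state fragment.
  1* = 4 states
  1*1 = 5 states
  (1*1)? = 7 states
  (1*1)?0 = 8 states
  ((1*1)?0)* = 10 states
  0((1*1)?0)* = 11 states
  (0((1*1)?0)*)* = 13 states

13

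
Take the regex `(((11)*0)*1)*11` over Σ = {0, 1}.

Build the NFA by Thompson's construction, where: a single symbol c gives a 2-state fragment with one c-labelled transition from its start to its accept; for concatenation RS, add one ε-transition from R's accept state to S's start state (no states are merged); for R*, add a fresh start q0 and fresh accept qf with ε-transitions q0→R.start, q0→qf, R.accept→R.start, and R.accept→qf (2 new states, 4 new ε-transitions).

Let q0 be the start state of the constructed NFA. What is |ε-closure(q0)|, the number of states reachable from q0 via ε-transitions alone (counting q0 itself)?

Compute the ε-closure size of each fragment's start state recursively; a symbol fragment's start has no outgoing ε-edge, so its closure is just itself (size 1).
  11 : same as the first factor's closure: C = 1
  (11)* : C = 1 (new start) + 1 (body) + 1 (new accept) = 3
  (11)*0 : C = 3 + 1 = 4 (closure spills across the concat boundary because the left factor accepts ε)
  ((11)*0)* : new start has ε-edges to the inner start and to the new accept, so C = 2 + 4 = 6
  ((11)*0)*1 : the left operand accepts ε, so the closure extends into the next operand (via the concat ε-link); C = 6 + 1 = 7
  (((11)*0)*1)* : C = 1 (new start) + 7 (body) + 1 (new accept) = 9
  (((11)*0)*1)*11 : C = 9 + 1 = 10 (closure spills across the concat boundary because the left factor accepts ε)

10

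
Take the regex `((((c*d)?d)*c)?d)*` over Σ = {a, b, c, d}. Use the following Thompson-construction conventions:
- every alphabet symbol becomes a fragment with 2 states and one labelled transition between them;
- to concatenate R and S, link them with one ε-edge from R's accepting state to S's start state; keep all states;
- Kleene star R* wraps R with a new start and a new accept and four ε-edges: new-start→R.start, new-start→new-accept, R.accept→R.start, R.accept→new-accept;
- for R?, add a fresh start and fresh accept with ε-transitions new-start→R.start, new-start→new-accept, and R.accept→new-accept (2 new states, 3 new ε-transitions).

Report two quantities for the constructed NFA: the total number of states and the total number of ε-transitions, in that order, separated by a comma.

20, 22

Bottom-up over the parse tree:
Each of the 5 symbol leaves contributes 2 states and 0 ε-transitions.
  c* = 4 states, 4 ε-transitions
  c*d = 6 states, 5 ε-transitions
  (c*d)? = 8 states, 8 ε-transitions
  (c*d)?d = 10 states, 9 ε-transitions
  ((c*d)?d)* = 12 states, 13 ε-transitions
  ((c*d)?d)*c = 14 states, 14 ε-transitions
  (((c*d)?d)*c)? = 16 states, 17 ε-transitions
  (((c*d)?d)*c)?d = 18 states, 18 ε-transitions
  ((((c*d)?d)*c)?d)* = 20 states, 22 ε-transitions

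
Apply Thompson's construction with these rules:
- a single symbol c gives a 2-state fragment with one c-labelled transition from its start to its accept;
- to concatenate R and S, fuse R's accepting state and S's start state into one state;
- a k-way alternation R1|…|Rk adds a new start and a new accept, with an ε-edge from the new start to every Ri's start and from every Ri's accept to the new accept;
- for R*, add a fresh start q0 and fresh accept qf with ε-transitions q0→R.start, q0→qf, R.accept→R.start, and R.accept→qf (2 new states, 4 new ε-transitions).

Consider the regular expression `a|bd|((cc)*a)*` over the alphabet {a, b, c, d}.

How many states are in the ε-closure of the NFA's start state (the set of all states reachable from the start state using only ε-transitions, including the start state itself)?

Work bottom-up. For each fragment F, track |ε-closure(F.start)| and whether F's accept lies in that closure (i.e. whether F accepts ε). A single-symbol fragment has closure size 1 and does not accept ε.
  bd — |closure| equals the left operand's closure size = 1 (its accept is not ε-reachable, so the closure stops there)
  cc — |closure| equals the left operand's closure size = 1 (its accept is not ε-reachable, so the closure stops there)
  (cc)* — new start has ε-edges to the inner start and to the new accept, so |closure| = 2 + 1 = 3
  (cc)*a — the left operand accepts ε, so the closure extends into the next operand (the shared merged state is already counted); |closure| = 3 + (1−1) = 3
  ((cc)*a)* — new start has ε-edges to the inner start and to the new accept, so |closure| = 2 + 3 = 5
  a|bd|((cc)*a)* — new start ε-reaches every alternative's start; at least one alternative accepts ε, so the union's new accept is reached too: |closure| = 1 + 1 + 1 + 5 + 1 = 9

9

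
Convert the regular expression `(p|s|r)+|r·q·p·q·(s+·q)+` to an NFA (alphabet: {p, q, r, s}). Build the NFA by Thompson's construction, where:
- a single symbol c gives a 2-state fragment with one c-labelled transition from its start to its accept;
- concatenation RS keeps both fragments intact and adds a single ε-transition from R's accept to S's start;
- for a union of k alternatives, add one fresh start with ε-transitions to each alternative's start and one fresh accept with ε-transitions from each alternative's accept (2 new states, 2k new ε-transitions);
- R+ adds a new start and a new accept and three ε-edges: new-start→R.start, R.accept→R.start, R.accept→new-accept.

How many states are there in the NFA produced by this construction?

28

Per subexpression:
Each of the 9 symbol leaves contributes a 2-state fragment.
  p|s|r — 8 states
  (p|s|r)+ — 10 states
  s+ — 4 states
  s+·q — 6 states
  (s+·q)+ — 8 states
  r·q·p·q·(s+·q)+ — 16 states
  (p|s|r)+|r·q·p·q·(s+·q)+ — 28 states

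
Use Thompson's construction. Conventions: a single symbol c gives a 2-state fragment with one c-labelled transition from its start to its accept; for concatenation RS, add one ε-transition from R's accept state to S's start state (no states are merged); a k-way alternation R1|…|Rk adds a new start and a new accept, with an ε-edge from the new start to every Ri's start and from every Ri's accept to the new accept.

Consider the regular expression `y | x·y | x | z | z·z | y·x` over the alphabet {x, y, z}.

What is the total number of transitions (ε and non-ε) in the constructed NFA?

24

Building bottom-up:
Each of the 9 symbol leaves contributes 1 transition (1 symbol, 0 ε).
  x·y = 3 transitions (2 symbol, 1 ε)
  z·z = 3 transitions (2 symbol, 1 ε)
  y·x = 3 transitions (2 symbol, 1 ε)
  y | x·y | x | z | z·z | y·x = 24 transitions (9 symbol, 15 ε)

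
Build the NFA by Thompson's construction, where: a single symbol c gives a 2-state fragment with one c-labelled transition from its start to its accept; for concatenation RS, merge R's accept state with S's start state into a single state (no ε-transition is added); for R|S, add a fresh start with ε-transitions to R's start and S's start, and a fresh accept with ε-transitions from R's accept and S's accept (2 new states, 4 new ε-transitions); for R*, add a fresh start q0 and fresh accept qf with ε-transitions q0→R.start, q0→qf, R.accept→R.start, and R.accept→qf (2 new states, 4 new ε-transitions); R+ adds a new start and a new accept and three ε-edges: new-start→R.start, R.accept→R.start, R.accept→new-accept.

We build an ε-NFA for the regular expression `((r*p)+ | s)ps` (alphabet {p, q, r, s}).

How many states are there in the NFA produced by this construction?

Recursing over subexpressions:
Each of the 5 symbol leaves contributes a 2-state fragment.
  r* → 4 states
  r*p → 5 states
  (r*p)+ → 7 states
  (r*p)+ | s → 11 states
  ((r*p)+ | s)ps → 13 states

13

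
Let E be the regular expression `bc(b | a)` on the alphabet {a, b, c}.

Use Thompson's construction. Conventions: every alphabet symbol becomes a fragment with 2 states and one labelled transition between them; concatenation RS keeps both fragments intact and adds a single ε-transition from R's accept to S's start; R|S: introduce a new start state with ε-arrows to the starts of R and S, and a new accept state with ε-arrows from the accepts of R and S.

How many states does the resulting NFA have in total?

Bottom-up over the parse tree:
Each of the 4 symbol leaves contributes a 2-state fragment.
  b | a : 6 states
  bc(b | a) : 10 states

10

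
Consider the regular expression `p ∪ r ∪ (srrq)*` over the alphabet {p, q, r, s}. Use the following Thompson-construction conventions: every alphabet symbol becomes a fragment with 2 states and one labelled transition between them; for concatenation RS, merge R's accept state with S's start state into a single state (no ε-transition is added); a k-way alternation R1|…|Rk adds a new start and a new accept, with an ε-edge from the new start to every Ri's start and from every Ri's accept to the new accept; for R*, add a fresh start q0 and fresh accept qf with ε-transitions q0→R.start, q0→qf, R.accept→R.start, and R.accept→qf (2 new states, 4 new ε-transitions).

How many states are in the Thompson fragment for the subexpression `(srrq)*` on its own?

7

Fragment for `(srrq)*`:
Each of the 4 symbol leaves contributes a 2-state fragment.
  srrq : 5 states
  (srrq)* : 7 states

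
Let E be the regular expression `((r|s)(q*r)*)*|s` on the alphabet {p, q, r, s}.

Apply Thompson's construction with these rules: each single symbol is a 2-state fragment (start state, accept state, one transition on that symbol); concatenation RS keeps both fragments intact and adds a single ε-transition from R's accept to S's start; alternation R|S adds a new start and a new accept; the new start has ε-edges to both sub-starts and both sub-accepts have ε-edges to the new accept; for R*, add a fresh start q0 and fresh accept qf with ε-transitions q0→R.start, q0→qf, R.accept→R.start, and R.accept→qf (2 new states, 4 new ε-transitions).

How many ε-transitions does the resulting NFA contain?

22

Recursing over subexpressions:
Each of the 5 symbol leaves contributes 0 ε-transitions.
  r|s — 4 ε-transitions
  q* — 4 ε-transitions
  q*r — 5 ε-transitions
  (q*r)* — 9 ε-transitions
  (r|s)(q*r)* — 14 ε-transitions
  ((r|s)(q*r)*)* — 18 ε-transitions
  ((r|s)(q*r)*)*|s — 22 ε-transitions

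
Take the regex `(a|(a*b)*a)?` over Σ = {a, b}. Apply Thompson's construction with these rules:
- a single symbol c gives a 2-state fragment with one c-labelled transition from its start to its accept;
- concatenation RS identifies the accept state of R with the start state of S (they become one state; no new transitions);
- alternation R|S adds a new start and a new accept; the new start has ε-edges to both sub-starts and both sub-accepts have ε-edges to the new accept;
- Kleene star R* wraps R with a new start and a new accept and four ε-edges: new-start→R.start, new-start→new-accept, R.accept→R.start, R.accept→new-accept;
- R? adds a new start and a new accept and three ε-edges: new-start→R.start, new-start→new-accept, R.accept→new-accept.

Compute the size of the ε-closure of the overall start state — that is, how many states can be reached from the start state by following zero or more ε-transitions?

Let C(F) = |ε-closure(F.start)| within fragment F, and note whether F accepts ε. Symbol fragments have C = 1 and do not accept ε. Then:
  a* — |closure| = 1 (new start) + 1 (body) + 1 (new accept) = 3
  a*b — |closure| = 3 + (1−1) = 3 (closure spills across the concat boundary because the left factor accepts ε)
  (a*b)* — |closure| = 1 (new start) + 3 (body) + 1 (new accept) = 5
  (a*b)*a — the left operand accepts ε, so the closure extends into the next operand (the shared merged state is already counted); |closure| = 5 + (1−1) = 5
  a|(a*b)*a — |closure| = 1 + 1 + 5 = 7 (the new accept is not ε-reachable since no branch accepts ε)
  (a|(a*b)*a)? — new start has ε-edges to the inner start and to the new accept, so |closure| = 2 + 7 = 9

9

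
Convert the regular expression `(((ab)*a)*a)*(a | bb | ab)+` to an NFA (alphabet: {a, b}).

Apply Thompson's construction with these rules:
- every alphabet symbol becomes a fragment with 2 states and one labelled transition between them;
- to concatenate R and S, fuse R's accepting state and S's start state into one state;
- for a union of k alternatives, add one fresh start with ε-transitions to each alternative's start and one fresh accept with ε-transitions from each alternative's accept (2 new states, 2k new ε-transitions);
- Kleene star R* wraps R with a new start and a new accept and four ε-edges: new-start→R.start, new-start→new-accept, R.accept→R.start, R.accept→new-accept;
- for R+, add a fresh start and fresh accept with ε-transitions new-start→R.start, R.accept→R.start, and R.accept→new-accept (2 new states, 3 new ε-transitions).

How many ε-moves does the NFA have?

21

Recursing over subexpressions:
Each of the 9 symbol leaves contributes 0 ε-transitions.
  ab → 0 ε-transitions
  (ab)* → 4 ε-transitions
  (ab)*a → 4 ε-transitions
  ((ab)*a)* → 8 ε-transitions
  ((ab)*a)*a → 8 ε-transitions
  (((ab)*a)*a)* → 12 ε-transitions
  bb → 0 ε-transitions
  ab → 0 ε-transitions
  a | bb | ab → 6 ε-transitions
  (a | bb | ab)+ → 9 ε-transitions
  (((ab)*a)*a)*(a | bb | ab)+ → 21 ε-transitions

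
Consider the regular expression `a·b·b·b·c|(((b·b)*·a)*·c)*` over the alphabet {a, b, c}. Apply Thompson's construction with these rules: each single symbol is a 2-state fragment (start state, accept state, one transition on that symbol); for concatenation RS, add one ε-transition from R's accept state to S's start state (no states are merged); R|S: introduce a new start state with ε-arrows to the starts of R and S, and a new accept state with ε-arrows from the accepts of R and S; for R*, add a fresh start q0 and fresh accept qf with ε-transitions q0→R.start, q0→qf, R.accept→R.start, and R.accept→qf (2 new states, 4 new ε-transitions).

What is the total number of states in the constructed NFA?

26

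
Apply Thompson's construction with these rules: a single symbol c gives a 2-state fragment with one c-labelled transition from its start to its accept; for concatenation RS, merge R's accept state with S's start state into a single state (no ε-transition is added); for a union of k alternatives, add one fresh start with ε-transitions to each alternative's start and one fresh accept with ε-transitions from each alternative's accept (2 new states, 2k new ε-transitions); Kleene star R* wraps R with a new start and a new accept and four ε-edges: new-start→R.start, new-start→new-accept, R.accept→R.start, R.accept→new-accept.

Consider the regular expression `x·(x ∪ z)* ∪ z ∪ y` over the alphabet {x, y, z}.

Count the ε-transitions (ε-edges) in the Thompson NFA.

14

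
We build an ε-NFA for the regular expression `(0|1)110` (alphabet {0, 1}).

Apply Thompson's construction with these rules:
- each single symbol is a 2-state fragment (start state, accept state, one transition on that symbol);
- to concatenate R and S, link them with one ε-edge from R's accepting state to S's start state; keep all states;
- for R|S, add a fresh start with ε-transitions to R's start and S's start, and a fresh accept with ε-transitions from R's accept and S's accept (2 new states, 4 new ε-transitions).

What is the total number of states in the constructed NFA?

Building bottom-up:
Each of the 5 symbol leaves contributes a 2-state fragment.
  0|1 → 6 states
  (0|1)110 → 12 states

12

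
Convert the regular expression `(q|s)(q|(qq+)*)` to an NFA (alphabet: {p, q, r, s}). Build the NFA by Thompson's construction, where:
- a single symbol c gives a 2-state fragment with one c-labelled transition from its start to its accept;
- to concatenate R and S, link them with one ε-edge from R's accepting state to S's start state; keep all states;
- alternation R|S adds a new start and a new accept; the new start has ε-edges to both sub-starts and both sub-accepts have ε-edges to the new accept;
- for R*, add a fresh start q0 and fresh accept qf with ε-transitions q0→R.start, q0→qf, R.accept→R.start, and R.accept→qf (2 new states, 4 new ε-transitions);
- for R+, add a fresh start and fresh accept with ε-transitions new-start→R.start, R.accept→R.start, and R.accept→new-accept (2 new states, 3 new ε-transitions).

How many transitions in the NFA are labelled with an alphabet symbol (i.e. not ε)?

5

Bottom-up over the parse tree:
Each of the 5 symbol leaves contributes exactly 1 symbol transition.
  q|s = 2 symbol transitions
  q+ = 1 symbol transition
  qq+ = 2 symbol transitions
  (qq+)* = 2 symbol transitions
  q|(qq+)* = 3 symbol transitions
  (q|s)(q|(qq+)*) = 5 symbol transitions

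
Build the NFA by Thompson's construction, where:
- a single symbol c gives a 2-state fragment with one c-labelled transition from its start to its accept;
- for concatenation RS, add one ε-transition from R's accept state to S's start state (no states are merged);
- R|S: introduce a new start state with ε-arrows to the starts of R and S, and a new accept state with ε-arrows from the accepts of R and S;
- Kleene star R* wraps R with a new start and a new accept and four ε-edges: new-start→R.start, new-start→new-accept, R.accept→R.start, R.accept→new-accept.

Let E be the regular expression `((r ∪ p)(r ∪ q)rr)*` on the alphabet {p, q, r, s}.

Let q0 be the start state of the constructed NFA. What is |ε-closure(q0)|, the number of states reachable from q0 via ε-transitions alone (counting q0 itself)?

Work bottom-up. For each fragment F, track |ε-closure(F.start)| and whether F's accept lies in that closure (i.e. whether F accepts ε). A single-symbol fragment has closure size 1 and does not accept ε.
  r ∪ p — new start ε-reaches every alternative's start; none of them accept ε, so the new accept is not reached: |closure| = 1 + 1 + 1 = 3
  r ∪ q — new start ε-reaches every alternative's start; none of them accept ε, so the new accept is not reached: |closure| = 1 + 1 + 1 = 3
  (r ∪ p)(r ∪ q)rr — same as the first factor's closure: |closure| = 3
  ((r ∪ p)(r ∪ q)rr)* — the star's fresh start ε-reaches both the body's start and the fresh accept: |closure| = 2 + 3 = 5

5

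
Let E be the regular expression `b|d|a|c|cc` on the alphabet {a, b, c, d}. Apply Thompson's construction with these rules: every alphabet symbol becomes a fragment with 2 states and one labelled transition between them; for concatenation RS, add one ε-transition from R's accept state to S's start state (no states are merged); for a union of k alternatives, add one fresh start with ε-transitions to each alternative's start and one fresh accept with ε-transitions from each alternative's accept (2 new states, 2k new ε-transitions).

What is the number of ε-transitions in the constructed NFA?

11

Bottom-up over the parse tree:
Each of the 6 symbol leaves contributes 0 ε-transitions.
  cc — 1 ε-transition
  b|d|a|c|cc — 11 ε-transitions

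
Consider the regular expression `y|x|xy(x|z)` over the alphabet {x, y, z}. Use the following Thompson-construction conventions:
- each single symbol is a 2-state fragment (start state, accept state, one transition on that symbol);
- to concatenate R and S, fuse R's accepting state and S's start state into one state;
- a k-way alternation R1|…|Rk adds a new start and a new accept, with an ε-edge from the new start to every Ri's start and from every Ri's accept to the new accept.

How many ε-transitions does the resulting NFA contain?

10

Recursing over subexpressions:
Each of the 6 symbol leaves contributes 0 ε-transitions.
  x|z → 4 ε-transitions
  xy(x|z) → 4 ε-transitions
  y|x|xy(x|z) → 10 ε-transitions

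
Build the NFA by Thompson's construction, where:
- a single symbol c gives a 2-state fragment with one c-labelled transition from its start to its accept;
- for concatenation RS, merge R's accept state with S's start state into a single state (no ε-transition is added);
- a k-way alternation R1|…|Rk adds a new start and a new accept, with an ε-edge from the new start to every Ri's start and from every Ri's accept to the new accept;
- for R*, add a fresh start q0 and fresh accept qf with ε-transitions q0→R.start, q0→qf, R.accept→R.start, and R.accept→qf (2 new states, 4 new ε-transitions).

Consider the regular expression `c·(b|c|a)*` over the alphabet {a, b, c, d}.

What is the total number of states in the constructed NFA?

11

Building bottom-up:
Each of the 4 symbol leaves contributes a 2-state fragment.
  b|c|a → 8 states
  (b|c|a)* → 10 states
  c·(b|c|a)* → 11 states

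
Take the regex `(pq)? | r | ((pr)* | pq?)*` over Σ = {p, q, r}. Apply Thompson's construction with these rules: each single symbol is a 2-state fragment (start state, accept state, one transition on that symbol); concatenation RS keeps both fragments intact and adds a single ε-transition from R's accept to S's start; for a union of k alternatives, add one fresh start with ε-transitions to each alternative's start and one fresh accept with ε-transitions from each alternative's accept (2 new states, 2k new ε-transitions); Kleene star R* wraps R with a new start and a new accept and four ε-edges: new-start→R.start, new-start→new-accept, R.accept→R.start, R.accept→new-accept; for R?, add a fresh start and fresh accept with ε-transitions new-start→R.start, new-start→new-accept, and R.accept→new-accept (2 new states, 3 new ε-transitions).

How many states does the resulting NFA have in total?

26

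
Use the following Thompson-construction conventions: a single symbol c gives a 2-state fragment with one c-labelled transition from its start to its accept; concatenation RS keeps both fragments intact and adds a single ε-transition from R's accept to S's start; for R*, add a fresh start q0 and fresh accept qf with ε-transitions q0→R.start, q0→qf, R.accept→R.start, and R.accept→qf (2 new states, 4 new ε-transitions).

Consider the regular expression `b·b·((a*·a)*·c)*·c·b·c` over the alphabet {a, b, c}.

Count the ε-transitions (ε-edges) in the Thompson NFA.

Recursing over subexpressions:
Each of the 8 symbol leaves contributes 0 ε-transitions.
  a* = 4 ε-transitions
  a*·a = 5 ε-transitions
  (a*·a)* = 9 ε-transitions
  (a*·a)*·c = 10 ε-transitions
  ((a*·a)*·c)* = 14 ε-transitions
  b·b·((a*·a)*·c)*·c·b·c = 19 ε-transitions

19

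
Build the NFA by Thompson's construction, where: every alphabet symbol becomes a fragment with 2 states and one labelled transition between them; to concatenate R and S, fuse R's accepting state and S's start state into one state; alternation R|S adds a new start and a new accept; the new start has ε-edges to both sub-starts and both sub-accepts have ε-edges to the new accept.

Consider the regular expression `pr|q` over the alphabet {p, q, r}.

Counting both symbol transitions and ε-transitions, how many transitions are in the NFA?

Per subexpression:
Each of the 3 symbol leaves contributes 1 transition (1 symbol, 0 ε).
  pr : 2 transitions (2 symbol, 0 ε)
  pr|q : 7 transitions (3 symbol, 4 ε)

7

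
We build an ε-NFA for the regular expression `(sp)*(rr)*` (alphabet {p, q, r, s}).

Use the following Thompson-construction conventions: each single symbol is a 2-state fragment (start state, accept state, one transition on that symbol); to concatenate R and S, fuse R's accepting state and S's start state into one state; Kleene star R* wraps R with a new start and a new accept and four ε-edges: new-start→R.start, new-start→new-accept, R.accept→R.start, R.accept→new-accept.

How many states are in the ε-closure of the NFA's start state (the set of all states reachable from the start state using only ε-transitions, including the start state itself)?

Let C(F) = |ε-closure(F.start)| within fragment F, and note whether F accepts ε. Symbol fragments have C = 1 and do not accept ε. Then:
  sp → same as the first factor's closure: C = 1
  (sp)* → the star's fresh start ε-reaches both the body's start and the fresh accept: C = 2 + 1 = 3
  rr → C equals the left operand's closure size = 1 (its accept is not ε-reachable, so the closure stops there)
  (rr)* → C = 1 (new start) + 1 (body) + 1 (new accept) = 3
  (sp)*(rr)* → C = 3 + (3−1) = 5 (closure spills across the concat boundary because the left factor accepts ε)

5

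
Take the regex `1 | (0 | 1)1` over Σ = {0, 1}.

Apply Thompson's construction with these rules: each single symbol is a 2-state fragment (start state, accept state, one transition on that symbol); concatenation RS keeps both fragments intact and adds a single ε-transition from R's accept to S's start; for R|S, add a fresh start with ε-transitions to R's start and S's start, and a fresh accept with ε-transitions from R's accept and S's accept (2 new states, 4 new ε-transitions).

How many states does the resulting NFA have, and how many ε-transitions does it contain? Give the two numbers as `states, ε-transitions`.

By structural recursion:
Each of the 4 symbol leaves contributes 2 states and 0 ε-transitions.
  0 | 1 → 6 states, 4 ε-transitions
  (0 | 1)1 → 8 states, 5 ε-transitions
  1 | (0 | 1)1 → 12 states, 9 ε-transitions

12, 9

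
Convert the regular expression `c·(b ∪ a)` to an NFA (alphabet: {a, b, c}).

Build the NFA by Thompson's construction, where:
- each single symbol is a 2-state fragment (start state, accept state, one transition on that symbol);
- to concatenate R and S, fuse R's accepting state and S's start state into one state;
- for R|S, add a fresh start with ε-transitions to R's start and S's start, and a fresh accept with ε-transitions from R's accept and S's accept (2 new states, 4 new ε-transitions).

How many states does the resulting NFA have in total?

Recursing over subexpressions:
Each of the 3 symbol leaves contributes a 2-state fragment.
  b ∪ a — 6 states
  c·(b ∪ a) — 7 states

7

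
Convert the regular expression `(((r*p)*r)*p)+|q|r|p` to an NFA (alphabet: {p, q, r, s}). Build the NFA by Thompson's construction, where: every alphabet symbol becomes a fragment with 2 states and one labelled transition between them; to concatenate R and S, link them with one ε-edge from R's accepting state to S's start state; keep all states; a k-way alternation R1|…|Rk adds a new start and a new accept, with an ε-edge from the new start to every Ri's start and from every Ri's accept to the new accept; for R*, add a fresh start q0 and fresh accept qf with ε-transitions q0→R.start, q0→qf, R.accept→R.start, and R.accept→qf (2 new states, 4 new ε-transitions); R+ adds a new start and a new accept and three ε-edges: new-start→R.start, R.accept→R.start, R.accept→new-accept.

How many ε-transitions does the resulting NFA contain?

Bottom-up over the parse tree:
Each of the 7 symbol leaves contributes 0 ε-transitions.
  r* → 4 ε-transitions
  r*p → 5 ε-transitions
  (r*p)* → 9 ε-transitions
  (r*p)*r → 10 ε-transitions
  ((r*p)*r)* → 14 ε-transitions
  ((r*p)*r)*p → 15 ε-transitions
  (((r*p)*r)*p)+ → 18 ε-transitions
  (((r*p)*r)*p)+|q|r|p → 26 ε-transitions

26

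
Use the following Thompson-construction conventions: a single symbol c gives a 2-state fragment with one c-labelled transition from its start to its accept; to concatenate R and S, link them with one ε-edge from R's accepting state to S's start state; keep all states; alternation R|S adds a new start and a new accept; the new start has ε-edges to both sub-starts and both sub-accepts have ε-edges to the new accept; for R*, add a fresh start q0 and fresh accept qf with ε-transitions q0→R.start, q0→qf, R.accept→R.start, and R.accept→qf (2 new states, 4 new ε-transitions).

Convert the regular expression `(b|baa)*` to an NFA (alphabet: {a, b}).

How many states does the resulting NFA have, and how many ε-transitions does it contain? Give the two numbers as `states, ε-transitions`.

Recursing over subexpressions:
Each of the 4 symbol leaves contributes 2 states and 0 ε-transitions.
  baa → 6 states, 2 ε-transitions
  b|baa → 10 states, 6 ε-transitions
  (b|baa)* → 12 states, 10 ε-transitions

12, 10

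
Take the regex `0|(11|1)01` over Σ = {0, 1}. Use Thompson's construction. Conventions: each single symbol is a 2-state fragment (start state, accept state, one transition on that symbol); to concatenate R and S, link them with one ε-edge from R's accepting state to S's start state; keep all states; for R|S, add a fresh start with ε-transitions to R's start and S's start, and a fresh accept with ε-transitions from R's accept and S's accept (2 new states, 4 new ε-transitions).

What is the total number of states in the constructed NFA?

Recursing over subexpressions:
Each of the 6 symbol leaves contributes a 2-state fragment.
  11 → 4 states
  11|1 → 8 states
  (11|1)01 → 12 states
  0|(11|1)01 → 16 states

16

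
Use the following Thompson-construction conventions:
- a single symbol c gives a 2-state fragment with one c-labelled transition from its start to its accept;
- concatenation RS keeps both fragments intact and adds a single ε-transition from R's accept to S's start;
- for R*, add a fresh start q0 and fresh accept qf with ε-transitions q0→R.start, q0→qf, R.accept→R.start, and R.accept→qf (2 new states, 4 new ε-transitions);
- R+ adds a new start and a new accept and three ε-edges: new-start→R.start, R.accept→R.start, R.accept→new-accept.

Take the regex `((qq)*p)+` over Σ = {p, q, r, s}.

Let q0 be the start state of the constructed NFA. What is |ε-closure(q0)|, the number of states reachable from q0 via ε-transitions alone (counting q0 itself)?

5

Compute the ε-closure size of each fragment's start state recursively; a symbol fragment's start has no outgoing ε-edge, so its closure is just itself (size 1).
  qq — |closure| equals the left operand's closure size = 1 (its accept is not ε-reachable, so the closure stops there)
  (qq)* — new start has ε-edges to the inner start and to the new accept, so |closure| = 2 + 1 = 3
  (qq)*p — the left operand accepts ε, so the closure extends into the next operand (via the concat ε-link); |closure| = 3 + 1 = 4
  ((qq)*p)+ — |closure| = 1 + 4 = 5 (the body doesn't accept ε, so the new accept is not reached)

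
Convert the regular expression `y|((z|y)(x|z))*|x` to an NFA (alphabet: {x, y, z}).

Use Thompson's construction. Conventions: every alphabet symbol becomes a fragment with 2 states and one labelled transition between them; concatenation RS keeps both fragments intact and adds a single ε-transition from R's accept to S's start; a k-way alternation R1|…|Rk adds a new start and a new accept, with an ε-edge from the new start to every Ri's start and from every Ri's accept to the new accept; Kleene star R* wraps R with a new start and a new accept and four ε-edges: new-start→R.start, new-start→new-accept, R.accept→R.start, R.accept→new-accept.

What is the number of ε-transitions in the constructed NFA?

19

By structural recursion:
Each of the 6 symbol leaves contributes 0 ε-transitions.
  z|y : 4 ε-transitions
  x|z : 4 ε-transitions
  (z|y)(x|z) : 9 ε-transitions
  ((z|y)(x|z))* : 13 ε-transitions
  y|((z|y)(x|z))*|x : 19 ε-transitions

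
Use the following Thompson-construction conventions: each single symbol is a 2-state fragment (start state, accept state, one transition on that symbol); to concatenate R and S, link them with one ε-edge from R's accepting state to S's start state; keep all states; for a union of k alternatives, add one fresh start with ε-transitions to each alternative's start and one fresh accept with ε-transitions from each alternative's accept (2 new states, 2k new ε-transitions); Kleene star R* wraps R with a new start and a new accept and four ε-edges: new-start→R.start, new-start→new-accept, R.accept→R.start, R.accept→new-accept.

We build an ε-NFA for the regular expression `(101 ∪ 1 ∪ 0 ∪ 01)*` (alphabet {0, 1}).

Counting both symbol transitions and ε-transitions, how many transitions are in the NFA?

Recursing over subexpressions:
Each of the 7 symbol leaves contributes 1 transition (1 symbol, 0 ε).
  101 → 5 transitions (3 symbol, 2 ε)
  01 → 3 transitions (2 symbol, 1 ε)
  101 ∪ 1 ∪ 0 ∪ 01 → 18 transitions (7 symbol, 11 ε)
  (101 ∪ 1 ∪ 0 ∪ 01)* → 22 transitions (7 symbol, 15 ε)

22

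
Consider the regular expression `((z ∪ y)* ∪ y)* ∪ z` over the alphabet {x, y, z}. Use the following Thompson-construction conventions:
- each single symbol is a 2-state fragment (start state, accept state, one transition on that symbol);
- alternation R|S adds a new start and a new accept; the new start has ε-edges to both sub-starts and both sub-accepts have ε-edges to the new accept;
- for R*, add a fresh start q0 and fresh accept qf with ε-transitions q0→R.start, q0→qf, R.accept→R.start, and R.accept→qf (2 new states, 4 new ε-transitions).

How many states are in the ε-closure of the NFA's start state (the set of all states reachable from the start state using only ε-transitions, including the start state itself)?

13

Work bottom-up. For each fragment F, track |ε-closure(F.start)| and whether F's accept lies in that closure (i.e. whether F accepts ε). A single-symbol fragment has closure size 1 and does not accept ε.
  z ∪ y — C = 1 + 1 + 1 = 3 (the new accept is not ε-reachable since no branch accepts ε)
  (z ∪ y)* — new start has ε-edges to the inner start and to the new accept, so C = 2 + 3 = 5
  (z ∪ y)* ∪ y — new start ε-reaches every alternative's start; at least one alternative accepts ε, so the union's new accept is reached too: C = 1 + 5 + 1 + 1 = 8
  ((z ∪ y)* ∪ y)* — new start has ε-edges to the inner start and to the new accept, so C = 2 + 8 = 10
  ((z ∪ y)* ∪ y)* ∪ z — C = 1 (new start) + (10 + 1) + 1 (new accept, since some branch ε-reaches its own accept) = 13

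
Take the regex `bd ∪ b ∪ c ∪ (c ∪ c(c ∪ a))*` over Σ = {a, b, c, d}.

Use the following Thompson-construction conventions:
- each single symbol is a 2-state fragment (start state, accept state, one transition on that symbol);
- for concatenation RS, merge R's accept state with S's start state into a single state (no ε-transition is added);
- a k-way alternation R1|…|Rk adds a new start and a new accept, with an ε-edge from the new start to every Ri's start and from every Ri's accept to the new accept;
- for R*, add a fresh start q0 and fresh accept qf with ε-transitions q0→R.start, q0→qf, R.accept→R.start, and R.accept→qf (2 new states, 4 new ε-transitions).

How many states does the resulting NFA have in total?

Bottom-up over the parse tree:
Each of the 8 symbol leaves contributes a 2-state fragment.
  bd — 3 states
  c ∪ a — 6 states
  c(c ∪ a) — 7 states
  c ∪ c(c ∪ a) — 11 states
  (c ∪ c(c ∪ a))* — 13 states
  bd ∪ b ∪ c ∪ (c ∪ c(c ∪ a))* — 22 states

22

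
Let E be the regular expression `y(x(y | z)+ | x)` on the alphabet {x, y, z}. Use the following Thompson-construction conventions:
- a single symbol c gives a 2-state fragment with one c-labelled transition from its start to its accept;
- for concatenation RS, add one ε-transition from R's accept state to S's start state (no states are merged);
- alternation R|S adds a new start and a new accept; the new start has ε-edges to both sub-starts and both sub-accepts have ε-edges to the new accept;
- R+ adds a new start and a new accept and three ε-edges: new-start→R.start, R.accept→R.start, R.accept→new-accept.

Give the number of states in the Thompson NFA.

16

Building bottom-up:
Each of the 5 symbol leaves contributes a 2-state fragment.
  y | z = 6 states
  (y | z)+ = 8 states
  x(y | z)+ = 10 states
  x(y | z)+ | x = 14 states
  y(x(y | z)+ | x) = 16 states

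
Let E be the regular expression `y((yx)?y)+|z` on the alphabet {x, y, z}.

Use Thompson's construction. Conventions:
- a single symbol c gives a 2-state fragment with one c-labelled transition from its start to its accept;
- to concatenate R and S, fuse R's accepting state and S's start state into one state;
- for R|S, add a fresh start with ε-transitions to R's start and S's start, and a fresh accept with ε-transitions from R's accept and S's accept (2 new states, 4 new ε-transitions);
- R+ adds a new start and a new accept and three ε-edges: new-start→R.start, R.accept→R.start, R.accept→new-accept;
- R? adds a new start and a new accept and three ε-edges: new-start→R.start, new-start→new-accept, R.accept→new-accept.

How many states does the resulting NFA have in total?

13

Recursing over subexpressions:
Each of the 5 symbol leaves contributes a 2-state fragment.
  yx → 3 states
  (yx)? → 5 states
  (yx)?y → 6 states
  ((yx)?y)+ → 8 states
  y((yx)?y)+ → 9 states
  y((yx)?y)+|z → 13 states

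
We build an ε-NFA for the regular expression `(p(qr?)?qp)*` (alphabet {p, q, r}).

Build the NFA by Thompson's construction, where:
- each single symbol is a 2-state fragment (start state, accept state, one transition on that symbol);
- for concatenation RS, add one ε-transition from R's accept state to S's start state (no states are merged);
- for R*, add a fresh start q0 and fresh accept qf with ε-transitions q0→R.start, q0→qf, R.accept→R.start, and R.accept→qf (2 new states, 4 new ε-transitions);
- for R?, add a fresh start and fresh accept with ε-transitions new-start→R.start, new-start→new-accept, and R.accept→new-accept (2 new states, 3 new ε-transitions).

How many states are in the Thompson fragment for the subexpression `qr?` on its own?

Fragment for `qr?`:
Each of the 2 symbol leaves contributes a 2-state fragment.
  r? = 4 states
  qr? = 6 states

6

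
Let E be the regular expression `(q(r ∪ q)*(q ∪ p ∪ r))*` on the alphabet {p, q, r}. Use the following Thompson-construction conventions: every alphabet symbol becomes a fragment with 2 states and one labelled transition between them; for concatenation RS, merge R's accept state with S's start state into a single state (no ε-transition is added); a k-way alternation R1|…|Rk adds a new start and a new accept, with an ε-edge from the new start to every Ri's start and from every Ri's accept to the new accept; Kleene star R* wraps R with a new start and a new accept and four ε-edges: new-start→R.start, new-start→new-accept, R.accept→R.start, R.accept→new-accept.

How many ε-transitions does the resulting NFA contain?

Building bottom-up:
Each of the 6 symbol leaves contributes 0 ε-transitions.
  r ∪ q : 4 ε-transitions
  (r ∪ q)* : 8 ε-transitions
  q ∪ p ∪ r : 6 ε-transitions
  q(r ∪ q)*(q ∪ p ∪ r) : 14 ε-transitions
  (q(r ∪ q)*(q ∪ p ∪ r))* : 18 ε-transitions

18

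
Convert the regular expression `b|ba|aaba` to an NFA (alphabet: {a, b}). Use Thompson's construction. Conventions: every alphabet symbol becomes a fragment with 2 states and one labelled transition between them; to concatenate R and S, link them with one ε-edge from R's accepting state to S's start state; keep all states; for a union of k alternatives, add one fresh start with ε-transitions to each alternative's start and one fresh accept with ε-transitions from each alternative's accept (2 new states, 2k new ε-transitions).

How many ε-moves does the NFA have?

Bottom-up over the parse tree:
Each of the 7 symbol leaves contributes 0 ε-transitions.
  ba → 1 ε-transition
  aaba → 3 ε-transitions
  b|ba|aaba → 10 ε-transitions

10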